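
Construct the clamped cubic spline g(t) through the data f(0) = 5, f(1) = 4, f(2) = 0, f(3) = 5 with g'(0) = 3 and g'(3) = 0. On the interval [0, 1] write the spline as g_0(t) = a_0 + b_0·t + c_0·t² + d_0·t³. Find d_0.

Write M_i for g''(x_i). With h_i = 1, 1, 1 and divided differences Δ_i = -1, -4, 5, the continuity of g' gives the tridiagonal system
  1·M_0 + 4·M_1 + 1·M_2 = 6(Δ_1 - Δ_0) = -18
  1·M_1 + 4·M_2 + 1·M_3 = 6(Δ_2 - Δ_1) = 54
Clamped end conditions give two more equations: 2h_0·M_0 + h_0·M_1 = 6(Δ_0 - g'(0)) = -24 and h_2·M_2 + 2h_2·M_3 = 6(g'(3) - Δ_2) = -30.
Solving: M_0 = -8, M_1 = -8, M_2 = 22, M_3 = -26.
On [0, 1], with g_0(t) = a_0 + b_0·t + c_0·t² + d_0·t³: c_0 = M_0/2 = -4, d_0 = (M_1 - M_0)/(6h_0) = 0, b_0 = Δ_0 - h_0(2M_0 + M_1)/6 = 3.

0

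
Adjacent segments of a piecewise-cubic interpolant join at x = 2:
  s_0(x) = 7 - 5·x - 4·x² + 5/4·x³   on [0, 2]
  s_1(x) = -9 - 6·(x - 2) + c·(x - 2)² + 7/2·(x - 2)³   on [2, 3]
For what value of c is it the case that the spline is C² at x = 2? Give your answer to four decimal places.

3.5000

s_0''(x) = -8 + 15/2·x, so s_0''(2) = 7. On the right, s_1''(2) = 2c, so c = 7/2.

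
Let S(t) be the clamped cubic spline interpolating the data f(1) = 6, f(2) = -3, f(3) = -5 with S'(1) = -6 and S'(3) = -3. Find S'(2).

Write σ_i for S''(x_i). With h_i = 1, 1 and divided differences Δ_i = -9, -2, the continuity of S' gives the tridiagonal system
  1·σ_0 + 4·σ_1 + 1·σ_2 = 6(Δ_1 - Δ_0) = 42
Clamped end conditions give two more equations: 2h_0·σ_0 + h_0·σ_1 = 6(Δ_0 - S'(1)) = -18 and h_1·σ_1 + 2h_1·σ_2 = 6(S'(3) - Δ_1) = -6.
Hence σ_0 = -18, σ_1 = 18, σ_2 = -12.
On [2, 3], S'(t) = b_1 + 2c_1·(t - 2) + 3d_1·(t - 2)² with b_1 = Δ_1 - h_1(2σ_1 + σ_2)/6 = -6, c_1 = σ_1/2 = 9, d_1 = (σ_2 - σ_1)/(6h_1) = -5. So S'(2) = -6.

-6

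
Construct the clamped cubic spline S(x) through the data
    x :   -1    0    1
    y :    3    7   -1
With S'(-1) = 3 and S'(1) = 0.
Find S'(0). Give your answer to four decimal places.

With σ_i denoting the second derivative at x_i, h_i = 1, 1, and Δ_i = (y_(i+1) − y_i)/h_i = 4, -8:
  1·σ_0 + 4·σ_1 + 1·σ_2 = 6(Δ_1 - Δ_0) = -72
Clamped end conditions give two more equations: 2h_0·σ_0 + h_0·σ_1 = 6(Δ_0 - S'(-1)) = 6 and h_1·σ_1 + 2h_1·σ_2 = 6(S'(1) - Δ_1) = 48.
Solving the tridiagonal system: σ_0 = 39/2, σ_1 = -33, σ_2 = 81/2.
On [0, 1], S'(x) = b_1 + 2c_1·x + 3d_1·x² with b_1 = Δ_1 - h_1(2σ_1 + σ_2)/6 = -15/4, c_1 = σ_1/2 = -33/2, d_1 = (σ_2 - σ_1)/(6h_1) = 49/4. So S'(0) = -15/4.

-3.7500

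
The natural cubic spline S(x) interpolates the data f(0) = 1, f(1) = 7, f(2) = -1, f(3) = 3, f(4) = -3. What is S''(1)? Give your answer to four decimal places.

Let M_i = S''(x_i). Step sizes h_i = 1, 1, 1, 1; slopes of the chords Δ_i = (y_(i+1) - y_i)/h_i = 6, -8, 4, -6.
  1·M_0 + 4·M_1 + 1·M_2 = 6(Δ_1 - Δ_0) = -84
  1·M_1 + 4·M_2 + 1·M_3 = 6(Δ_2 - Δ_1) = 72
  1·M_2 + 4·M_3 + 1·M_4 = 6(Δ_3 - Δ_2) = -60
Natural end conditions: M_0 = M_4 = 0.
Solving: M_0 = 0, M_1 = -201/7, M_2 = 216/7, M_3 = -159/7, M_4 = 0.

-28.7143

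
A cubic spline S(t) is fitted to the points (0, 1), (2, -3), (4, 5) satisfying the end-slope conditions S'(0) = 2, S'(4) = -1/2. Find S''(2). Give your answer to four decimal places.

With σ_i denoting the second derivative at x_i, h_i = 2, 2, and Δ_i = (y_(i+1) − y_i)/h_i = -2, 4:
  2·σ_0 + 8·σ_1 + 2·σ_2 = 6(Δ_1 - Δ_0) = 36
Clamped end conditions give two more equations: 2h_0·σ_0 + h_0·σ_1 = 6(Δ_0 - S'(0)) = -24 and h_1·σ_1 + 2h_1·σ_2 = 6(S'(4) - Δ_1) = -27.
Solving: σ_0 = -89/8, σ_1 = 41/4, σ_2 = -95/8.

10.2500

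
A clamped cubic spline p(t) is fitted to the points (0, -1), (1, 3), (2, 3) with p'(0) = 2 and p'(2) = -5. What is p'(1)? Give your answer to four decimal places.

3.7500

With M_i denoting the second derivative at x_i, h_i = 1, 1, and Δ_i = (y_(i+1) − y_i)/h_i = 4, 0:
  1·M_0 + 4·M_1 + 1·M_2 = 6(Δ_1 - Δ_0) = -24
Clamped end conditions give two more equations: 2h_0·M_0 + h_0·M_1 = 6(Δ_0 - p'(0)) = 12 and h_1·M_1 + 2h_1·M_2 = 6(p'(2) - Δ_1) = -30.
Solving: M_0 = 17/2, M_1 = -5, M_2 = -25/2.
On [1, 2], p'(t) = b_1 + 2c_1·(t - 1) + 3d_1·(t - 1)² with b_1 = Δ_1 - h_1(2M_1 + M_2)/6 = 15/4, c_1 = M_1/2 = -5/2, d_1 = (M_2 - M_1)/(6h_1) = -5/4. So p'(1) = 15/4.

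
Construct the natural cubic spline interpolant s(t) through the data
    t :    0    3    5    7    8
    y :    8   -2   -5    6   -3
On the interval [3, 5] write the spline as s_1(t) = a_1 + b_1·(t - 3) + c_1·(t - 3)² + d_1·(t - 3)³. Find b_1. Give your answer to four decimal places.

With σ_i denoting the second derivative at x_i, h_i = 3, 2, 2, 1, and Δ_i = (y_(i+1) − y_i)/h_i = -10/3, -3/2, 11/2, -9:
  3·σ_0 + 10·σ_1 + 2·σ_2 = 6(Δ_1 - Δ_0) = 11
  2·σ_1 + 8·σ_2 + 2·σ_3 = 6(Δ_2 - Δ_1) = 42
  2·σ_2 + 6·σ_3 + 1·σ_4 = 6(Δ_3 - Δ_2) = -87
Natural end conditions: σ_0 = σ_4 = 0.
Hence σ_0 = 0, σ_1 = -23/26, σ_2 = 129/13, σ_3 = -463/26, σ_4 = 0.
On [3, 5], with s_1(t) = a_1 + b_1·(t - 3) + c_1·(t - 3)² + d_1·(t - 3)³: c_1 = σ_1/2 = -23/52, d_1 = (σ_2 - σ_1)/(6h_1) = 281/312, b_1 = Δ_1 - h_1(2σ_1 + σ_2)/6 = -329/78.

-4.2179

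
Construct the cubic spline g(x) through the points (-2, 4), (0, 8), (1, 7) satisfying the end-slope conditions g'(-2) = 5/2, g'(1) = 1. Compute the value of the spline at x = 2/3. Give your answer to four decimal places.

7.0556

Let M_i = g''(x_i). Step sizes h_i = 2, 1; slopes of the chords Δ_i = (y_(i+1) - y_i)/h_i = 2, -1.
  2·M_0 + 6·M_1 + 1·M_2 = 6(Δ_1 - Δ_0) = -18
Clamped end conditions give two more equations: 2h_0·M_0 + h_0·M_1 = 6(Δ_0 - g'(-2)) = -3 and h_1·M_1 + 2h_1·M_2 = 6(g'(1) - Δ_1) = 12.
Solving the tridiagonal system: M_0 = 7/4, M_1 = -5, M_2 = 17/2.
On [0, 1], g(x) = 8 - 3/4·x - 5/2·x² + 9/4·x³.
With x = 2/3: g(2/3) = 127/18.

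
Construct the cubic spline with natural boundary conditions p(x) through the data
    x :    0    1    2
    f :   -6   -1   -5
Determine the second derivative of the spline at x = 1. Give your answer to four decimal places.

-13.5000

Write M_i for p''(x_i). With h_i = 1, 1 and divided differences Δ_i = 5, -4, the continuity of p' gives the tridiagonal system
  1·M_0 + 4·M_1 + 1·M_2 = 6(Δ_1 - Δ_0) = -54
Natural end conditions: M_0 = M_2 = 0.
Solving the tridiagonal system: M_0 = 0, M_1 = -27/2, M_2 = 0.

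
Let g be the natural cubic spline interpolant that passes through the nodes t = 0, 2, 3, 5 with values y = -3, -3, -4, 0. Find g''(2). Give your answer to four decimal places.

-1.5429

Put σ_i = g'' at the i-th knot. Here h = (2, 1, 2) and Δ = (0, -1, 2), so the interior equations h_(i-1)·σ_(i-1) + 2(h_(i-1)+h_i)·σ_i + h_i·σ_(i+1) = 6(Δ_i − Δ_(i-1)) read
  2·σ_0 + 6·σ_1 + 1·σ_2 = 6(Δ_1 - Δ_0) = -6
  1·σ_1 + 6·σ_2 + 2·σ_3 = 6(Δ_2 - Δ_1) = 18
Natural end conditions: σ_0 = σ_3 = 0.
Forward elimination and back-substitution give σ_0 = 0, σ_1 = -54/35, σ_2 = 114/35, σ_3 = 0.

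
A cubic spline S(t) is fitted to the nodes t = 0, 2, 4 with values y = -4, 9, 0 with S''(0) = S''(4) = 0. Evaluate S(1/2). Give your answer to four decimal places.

Let σ_i = S''(x_i). Step sizes h_i = 2, 2; slopes of the chords Δ_i = (y_(i+1) - y_i)/h_i = 13/2, -9/2.
  2·σ_0 + 8·σ_1 + 2·σ_2 = 6(Δ_1 - Δ_0) = -66
Natural end conditions: σ_0 = σ_2 = 0.
Forward elimination and back-substitution give σ_0 = 0, σ_1 = -33/4, σ_2 = 0.
On [0, 2], S(t) = -4 + 37/4·t + 0·t² - 11/16·t³.
With t = 1/2: S(1/2) = 69/128.

0.5391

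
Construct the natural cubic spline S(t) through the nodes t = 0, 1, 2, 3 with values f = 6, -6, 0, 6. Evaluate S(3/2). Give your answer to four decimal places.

Put M_i = S'' at the i-th knot. Here h = (1, 1, 1) and Δ = (-12, 6, 6), so the interior equations h_(i-1)·M_(i-1) + 2(h_(i-1)+h_i)·M_i + h_i·M_(i+1) = 6(Δ_i − Δ_(i-1)) read
  1·M_0 + 4·M_1 + 1·M_2 = 6(Δ_1 - Δ_0) = 108
  1·M_1 + 4·M_2 + 1·M_3 = 6(Δ_2 - Δ_1) = 0
Natural end conditions: M_0 = M_3 = 0.
Solving: M_0 = 0, M_1 = 144/5, M_2 = -36/5, M_3 = 0.
On [1, 2], S(t) = -6 - 12/5·(t - 1) + 72/5·(t - 1)² - 6·(t - 1)³.
With (t - 1) = 1/2: S(3/2) = -87/20.

-4.3500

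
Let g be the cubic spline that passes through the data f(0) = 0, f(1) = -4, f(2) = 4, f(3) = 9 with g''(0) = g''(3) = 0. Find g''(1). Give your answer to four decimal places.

Put m_i = g'' at the i-th knot. Here h = (1, 1, 1) and Δ = (-4, 8, 5), so the interior equations h_(i-1)·m_(i-1) + 2(h_(i-1)+h_i)·m_i + h_i·m_(i+1) = 6(Δ_i − Δ_(i-1)) read
  1·m_0 + 4·m_1 + 1·m_2 = 6(Δ_1 - Δ_0) = 72
  1·m_1 + 4·m_2 + 1·m_3 = 6(Δ_2 - Δ_1) = -18
Natural end conditions: m_0 = m_3 = 0.
Solving the tridiagonal system: m_0 = 0, m_1 = 102/5, m_2 = -48/5, m_3 = 0.

20.4000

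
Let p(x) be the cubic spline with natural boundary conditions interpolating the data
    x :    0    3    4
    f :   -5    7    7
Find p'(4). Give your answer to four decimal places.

-0.5000

Let M_i = p''(x_i). Step sizes h_i = 3, 1; slopes of the chords Δ_i = (y_(i+1) - y_i)/h_i = 4, 0.
  3·M_0 + 8·M_1 + 1·M_2 = 6(Δ_1 - Δ_0) = -24
Natural end conditions: M_0 = M_2 = 0.
Solving: M_0 = 0, M_1 = -3, M_2 = 0.
On [3, 4], p'(x) = b_1 + 2c_1·(x - 3) + 3d_1·(x - 3)² with b_1 = Δ_1 - h_1(2M_1 + M_2)/6 = 1, c_1 = M_1/2 = -3/2, d_1 = (M_2 - M_1)/(6h_1) = 1/2. So p'(4) = -1/2.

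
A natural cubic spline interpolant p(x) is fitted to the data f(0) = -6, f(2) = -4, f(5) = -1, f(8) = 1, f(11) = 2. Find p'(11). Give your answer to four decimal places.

Let m_i = p''(x_i). Step sizes h_i = 2, 3, 3, 3; slopes of the chords Δ_i = (y_(i+1) - y_i)/h_i = 1, 1, 2/3, 1/3.
  2·m_0 + 10·m_1 + 3·m_2 = 6(Δ_1 - Δ_0) = 0
  3·m_1 + 12·m_2 + 3·m_3 = 6(Δ_2 - Δ_1) = -2
  3·m_2 + 12·m_3 + 3·m_4 = 6(Δ_3 - Δ_2) = -2
Natural end conditions: m_0 = m_4 = 0.
Solving the tridiagonal system: m_0 = 0, m_1 = 1/23, m_2 = -10/69, m_3 = -3/23, m_4 = 0.
On [8, 11], p'(x) = b_3 + 2c_3·(x - 8) + 3d_3·(x - 8)² with b_3 = Δ_3 - h_3(2m_3 + m_4)/6 = 32/69, c_3 = m_3/2 = -3/46, d_3 = (m_4 - m_3)/(6h_3) = 1/138. So p'(11) = 37/138.

0.2681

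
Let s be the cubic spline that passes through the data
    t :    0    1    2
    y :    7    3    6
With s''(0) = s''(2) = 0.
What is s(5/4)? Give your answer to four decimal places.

Write m_i for s''(x_i). With h_i = 1, 1 and divided differences Δ_i = -4, 3, the continuity of s' gives the tridiagonal system
  1·m_0 + 4·m_1 + 1·m_2 = 6(Δ_1 - Δ_0) = 42
Natural end conditions: m_0 = m_2 = 0.
Forward elimination and back-substitution give m_0 = 0, m_1 = 21/2, m_2 = 0.
On [1, 2], s(t) = 3 - 1/2·(t - 1) + 21/4·(t - 1)² - 7/4·(t - 1)³.
With (t - 1) = 1/4: s(5/4) = 813/256.

3.1758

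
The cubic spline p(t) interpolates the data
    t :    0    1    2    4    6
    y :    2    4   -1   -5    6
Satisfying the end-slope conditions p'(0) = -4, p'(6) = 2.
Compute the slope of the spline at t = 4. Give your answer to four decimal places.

Let m_i = p''(x_i). Step sizes h_i = 1, 1, 2, 2; slopes of the chords Δ_i = (y_(i+1) - y_i)/h_i = 2, -5, -2, 11/2.
  1·m_0 + 4·m_1 + 1·m_2 = 6(Δ_1 - Δ_0) = -42
  1·m_1 + 6·m_2 + 2·m_3 = 6(Δ_2 - Δ_1) = 18
  2·m_2 + 8·m_3 + 2·m_4 = 6(Δ_3 - Δ_2) = 45
Clamped end conditions give two more equations: 2h_0·m_0 + h_0·m_1 = 6(Δ_0 - p'(0)) = 36 and h_3·m_3 + 2h_3·m_4 = 6(p'(6) - Δ_3) = -21.
Solving: m_0 = 759/28, m_1 = -255/14, m_2 = 15/4, m_3 = 48/7, m_4 = -243/28.
On [4, 6], p'(t) = b_3 + 2c_3·(t - 4) + 3d_3·(t - 4)² with b_3 = Δ_3 - h_3(2m_3 + m_4)/6 = 107/28, c_3 = m_3/2 = 24/7, d_3 = (m_4 - m_3)/(6h_3) = -145/112. So p'(4) = 107/28.

3.8214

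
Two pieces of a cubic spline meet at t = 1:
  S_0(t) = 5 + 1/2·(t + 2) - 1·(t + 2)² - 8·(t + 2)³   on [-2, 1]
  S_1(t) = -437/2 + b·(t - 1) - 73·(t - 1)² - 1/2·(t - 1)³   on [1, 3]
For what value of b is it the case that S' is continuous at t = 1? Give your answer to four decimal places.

S_0'(t) = 1/2 - 2·(t + 2) - 24·(t + 2)², so S_0'(1) = -443/2. On the right, S_1'(1) = b, so b = -443/2.

-221.5000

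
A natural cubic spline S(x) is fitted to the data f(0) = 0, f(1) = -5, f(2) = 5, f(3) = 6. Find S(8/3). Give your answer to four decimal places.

6.6741

Let m_i = S''(x_i). Step sizes h_i = 1, 1, 1; slopes of the chords Δ_i = (y_(i+1) - y_i)/h_i = -5, 10, 1.
  1·m_0 + 4·m_1 + 1·m_2 = 6(Δ_1 - Δ_0) = 90
  1·m_1 + 4·m_2 + 1·m_3 = 6(Δ_2 - Δ_1) = -54
Natural end conditions: m_0 = m_3 = 0.
Solving: m_0 = 0, m_1 = 138/5, m_2 = -102/5, m_3 = 0.
On [2, 3], S(x) = 5 + 39/5·(x - 2) - 51/5·(x - 2)² + 17/5·(x - 2)³.
With (x - 2) = 2/3: S(8/3) = 901/135.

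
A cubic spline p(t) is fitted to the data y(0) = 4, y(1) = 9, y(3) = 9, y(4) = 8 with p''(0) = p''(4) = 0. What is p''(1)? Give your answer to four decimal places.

With M_i denoting the second derivative at x_i, h_i = 1, 2, 1, and Δ_i = (y_(i+1) − y_i)/h_i = 5, 0, -1:
  1·M_0 + 6·M_1 + 2·M_2 = 6(Δ_1 - Δ_0) = -30
  2·M_1 + 6·M_2 + 1·M_3 = 6(Δ_2 - Δ_1) = -6
Natural end conditions: M_0 = M_3 = 0.
Forward elimination and back-substitution give M_0 = 0, M_1 = -21/4, M_2 = 3/4, M_3 = 0.

-5.2500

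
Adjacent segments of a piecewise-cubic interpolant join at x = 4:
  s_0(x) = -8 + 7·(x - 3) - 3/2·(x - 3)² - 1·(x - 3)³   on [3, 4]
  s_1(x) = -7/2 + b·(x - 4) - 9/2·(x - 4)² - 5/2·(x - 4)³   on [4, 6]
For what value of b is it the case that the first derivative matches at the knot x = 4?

1

s_0'(x) = 7 - 3·(x - 3) - 3·(x - 3)², so s_0'(4) = 1. On the right, s_1'(4) = b, so b = 1.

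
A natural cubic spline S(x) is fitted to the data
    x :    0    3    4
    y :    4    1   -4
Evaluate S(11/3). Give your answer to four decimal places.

Let m_i = S''(x_i). Step sizes h_i = 3, 1; slopes of the chords Δ_i = (y_(i+1) - y_i)/h_i = -1, -5.
  3·m_0 + 8·m_1 + 1·m_2 = 6(Δ_1 - Δ_0) = -24
Natural end conditions: m_0 = m_2 = 0.
Solving: m_0 = 0, m_1 = -3, m_2 = 0.
On [3, 4], S(x) = 1 - 4·(x - 3) - 3/2·(x - 3)² + 1/2·(x - 3)³.
With (x - 3) = 2/3: S(11/3) = -59/27.

-2.1852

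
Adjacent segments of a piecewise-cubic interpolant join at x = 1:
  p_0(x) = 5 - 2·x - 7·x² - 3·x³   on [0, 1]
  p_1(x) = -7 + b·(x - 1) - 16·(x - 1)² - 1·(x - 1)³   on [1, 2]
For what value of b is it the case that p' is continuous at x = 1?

p_0'(x) = -2 - 14·x - 9·x², so p_0'(1) = -25. On the right, p_1'(1) = b, so b = -25.

-25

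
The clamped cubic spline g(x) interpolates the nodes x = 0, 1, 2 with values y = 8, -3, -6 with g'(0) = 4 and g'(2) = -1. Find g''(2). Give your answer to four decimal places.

-8.5000

Write M_i for g''(x_i). With h_i = 1, 1 and divided differences Δ_i = -11, -3, the continuity of g' gives the tridiagonal system
  1·M_0 + 4·M_1 + 1·M_2 = 6(Δ_1 - Δ_0) = 48
Clamped end conditions give two more equations: 2h_0·M_0 + h_0·M_1 = 6(Δ_0 - g'(0)) = -90 and h_1·M_1 + 2h_1·M_2 = 6(g'(2) - Δ_1) = 12.
Hence M_0 = -119/2, M_1 = 29, M_2 = -17/2.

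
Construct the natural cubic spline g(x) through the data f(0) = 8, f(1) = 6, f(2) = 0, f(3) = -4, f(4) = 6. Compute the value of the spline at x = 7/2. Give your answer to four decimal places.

With M_i denoting the second derivative at x_i, h_i = 1, 1, 1, 1, and Δ_i = (y_(i+1) − y_i)/h_i = -2, -6, -4, 10:
  1·M_0 + 4·M_1 + 1·M_2 = 6(Δ_1 - Δ_0) = -24
  1·M_1 + 4·M_2 + 1·M_3 = 6(Δ_2 - Δ_1) = 12
  1·M_2 + 4·M_3 + 1·M_4 = 6(Δ_3 - Δ_2) = 84
Natural end conditions: M_0 = M_4 = 0.
Solving the tridiagonal system: M_0 = 0, M_1 = -81/14, M_2 = -6/7, M_3 = 297/14, M_4 = 0.
On [3, 4], g(x) = -4 + 41/14·(x - 3) + 297/28·(x - 3)² - 99/28·(x - 3)³.
With (x - 3) = 1/2: g(7/2) = -73/224.

-0.3259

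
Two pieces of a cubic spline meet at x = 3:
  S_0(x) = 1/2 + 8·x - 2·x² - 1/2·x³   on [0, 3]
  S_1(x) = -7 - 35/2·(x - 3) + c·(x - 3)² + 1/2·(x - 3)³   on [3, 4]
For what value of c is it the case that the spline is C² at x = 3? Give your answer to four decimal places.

-6.5000

S_0''(x) = -4 - 3·x, so S_0''(3) = -13. On the right, S_1''(3) = 2c, so c = -13/2.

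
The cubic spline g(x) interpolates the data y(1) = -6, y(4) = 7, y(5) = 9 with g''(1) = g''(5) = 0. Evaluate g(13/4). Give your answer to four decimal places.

Let σ_i = g''(x_i). Step sizes h_i = 3, 1; slopes of the chords Δ_i = (y_(i+1) - y_i)/h_i = 13/3, 2.
  3·σ_0 + 8·σ_1 + 1·σ_2 = 6(Δ_1 - Δ_0) = -14
Natural end conditions: σ_0 = σ_2 = 0.
Solving: σ_0 = 0, σ_1 = -7/4, σ_2 = 0.
On [1, 4], g(x) = -6 + 125/24·(x - 1) + 0·(x - 1)² - 7/72·(x - 1)³.
With (x - 1) = 9/4: g(13/4) = 2361/512.

4.6113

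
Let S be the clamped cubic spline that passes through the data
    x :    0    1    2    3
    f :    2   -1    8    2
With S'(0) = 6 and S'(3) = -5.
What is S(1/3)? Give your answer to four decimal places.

1.9432

Let M_i = S''(x_i). Step sizes h_i = 1, 1, 1; slopes of the chords Δ_i = (y_(i+1) - y_i)/h_i = -3, 9, -6.
  1·M_0 + 4·M_1 + 1·M_2 = 6(Δ_1 - Δ_0) = 72
  1·M_1 + 4·M_2 + 1·M_3 = 6(Δ_2 - Δ_1) = -90
Clamped end conditions give two more equations: 2h_0·M_0 + h_0·M_1 = 6(Δ_0 - S'(0)) = -54 and h_2·M_2 + 2h_2·M_3 = 6(S'(3) - Δ_2) = 6.
Solving the tridiagonal system: M_0 = -698/15, M_1 = 586/15, M_2 = -566/15, M_3 = 328/15.
On [0, 1], S(x) = 2 + 6·x - 349/15·x² + 214/15·x³.
With x = 1/3: S(1/3) = 787/405.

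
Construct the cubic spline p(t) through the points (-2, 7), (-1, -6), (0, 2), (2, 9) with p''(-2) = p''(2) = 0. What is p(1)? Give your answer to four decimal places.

Write m_i for p''(x_i). With h_i = 1, 1, 2 and divided differences Δ_i = -13, 8, 7/2, the continuity of p' gives the tridiagonal system
  1·m_0 + 4·m_1 + 1·m_2 = 6(Δ_1 - Δ_0) = 126
  1·m_1 + 6·m_2 + 2·m_3 = 6(Δ_2 - Δ_1) = -27
Natural end conditions: m_0 = m_3 = 0.
Solving the tridiagonal system: m_0 = 0, m_1 = 783/23, m_2 = -234/23, m_3 = 0.
On [0, 2], p(t) = 2 + 473/46·t - 117/23·t² + 39/46·t³.
With t = 1: p(1) = 185/23.

8.0435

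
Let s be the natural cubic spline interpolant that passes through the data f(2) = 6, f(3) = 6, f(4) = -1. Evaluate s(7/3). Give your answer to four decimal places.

With M_i denoting the second derivative at x_i, h_i = 1, 1, and Δ_i = (y_(i+1) − y_i)/h_i = 0, -7:
  1·M_0 + 4·M_1 + 1·M_2 = 6(Δ_1 - Δ_0) = -42
Natural end conditions: M_0 = M_2 = 0.
Forward elimination and back-substitution give M_0 = 0, M_1 = -21/2, M_2 = 0.
On [2, 3], s(x) = 6 + 7/4·(x - 2) + 0·(x - 2)² - 7/4·(x - 2)³.
With (x - 2) = 1/3: s(7/3) = 176/27.

6.5185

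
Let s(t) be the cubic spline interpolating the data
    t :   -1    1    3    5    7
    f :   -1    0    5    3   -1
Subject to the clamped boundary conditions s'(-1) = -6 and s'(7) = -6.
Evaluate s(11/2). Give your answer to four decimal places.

2.6964

Write M_i for s''(x_i). With h_i = 2, 2, 2, 2 and divided differences Δ_i = 1/2, 5/2, -1, -2, the continuity of s' gives the tridiagonal system
  2·M_0 + 8·M_1 + 2·M_2 = 6(Δ_1 - Δ_0) = 12
  2·M_1 + 8·M_2 + 2·M_3 = 6(Δ_2 - Δ_1) = -21
  2·M_2 + 8·M_3 + 2·M_4 = 6(Δ_3 - Δ_2) = -6
Clamped end conditions give two more equations: 2h_0·M_0 + h_0·M_1 = 6(Δ_0 - s'(-1)) = 39 and h_3·M_3 + 2h_3·M_4 = 6(s'(7) - Δ_3) = -24.
Solving the tridiagonal system: M_0 = 69/7, M_1 = -3/14, M_2 = -3, M_3 = 12/7, M_4 = -48/7.
On [5, 7], s(t) = 3 - 6/7·(t - 5) + 6/7·(t - 5)² - 5/7·(t - 5)³.
With (t - 5) = 1/2: s(11/2) = 151/56.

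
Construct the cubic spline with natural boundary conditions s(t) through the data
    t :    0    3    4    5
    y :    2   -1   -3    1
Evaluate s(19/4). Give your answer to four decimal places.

-0.3705

Let m_i = s''(x_i). Step sizes h_i = 3, 1, 1; slopes of the chords Δ_i = (y_(i+1) - y_i)/h_i = -1, -2, 4.
  3·m_0 + 8·m_1 + 1·m_2 = 6(Δ_1 - Δ_0) = -6
  1·m_1 + 4·m_2 + 1·m_3 = 6(Δ_2 - Δ_1) = 36
Natural end conditions: m_0 = m_3 = 0.
Hence m_0 = 0, m_1 = -60/31, m_2 = 294/31, m_3 = 0.
On [4, 5], s(t) = -3 + 26/31·(t - 4) + 147/31·(t - 4)² - 49/31·(t - 4)³.
With (t - 4) = 3/4: s(19/4) = -735/1984.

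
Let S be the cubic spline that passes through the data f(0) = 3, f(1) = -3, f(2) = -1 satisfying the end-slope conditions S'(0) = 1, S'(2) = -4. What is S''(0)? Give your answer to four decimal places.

-35.5000

Let m_i = S''(x_i). Step sizes h_i = 1, 1; slopes of the chords Δ_i = (y_(i+1) - y_i)/h_i = -6, 2.
  1·m_0 + 4·m_1 + 1·m_2 = 6(Δ_1 - Δ_0) = 48
Clamped end conditions give two more equations: 2h_0·m_0 + h_0·m_1 = 6(Δ_0 - S'(0)) = -42 and h_1·m_1 + 2h_1·m_2 = 6(S'(2) - Δ_1) = -36.
Solving the tridiagonal system: m_0 = -71/2, m_1 = 29, m_2 = -65/2.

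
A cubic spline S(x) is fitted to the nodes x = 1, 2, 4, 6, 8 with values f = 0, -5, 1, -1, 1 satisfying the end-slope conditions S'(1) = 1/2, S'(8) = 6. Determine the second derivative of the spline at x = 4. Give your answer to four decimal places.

With m_i denoting the second derivative at x_i, h_i = 1, 2, 2, 2, and Δ_i = (y_(i+1) − y_i)/h_i = -5, 3, -1, 1:
  1·m_0 + 6·m_1 + 2·m_2 = 6(Δ_1 - Δ_0) = 48
  2·m_1 + 8·m_2 + 2·m_3 = 6(Δ_2 - Δ_1) = -24
  2·m_2 + 8·m_3 + 2·m_4 = 6(Δ_3 - Δ_2) = 12
Clamped end conditions give two more equations: 2h_0·m_0 + h_0·m_1 = 6(Δ_0 - S'(1)) = -33 and h_3·m_3 + 2h_3·m_4 = 6(S'(8) - Δ_3) = 30.
Forward elimination and back-substitution give m_0 = -1016/43, m_1 = 613/43, m_2 = -299/43, m_3 = 67/43, m_4 = 289/43.

-6.9535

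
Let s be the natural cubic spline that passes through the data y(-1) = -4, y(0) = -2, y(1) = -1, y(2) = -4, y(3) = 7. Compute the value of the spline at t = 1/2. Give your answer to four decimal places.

Write m_i for s''(x_i). With h_i = 1, 1, 1, 1 and divided differences Δ_i = 2, 1, -3, 11, the continuity of s' gives the tridiagonal system
  1·m_0 + 4·m_1 + 1·m_2 = 6(Δ_1 - Δ_0) = -6
  1·m_1 + 4·m_2 + 1·m_3 = 6(Δ_2 - Δ_1) = -24
  1·m_2 + 4·m_3 + 1·m_4 = 6(Δ_3 - Δ_2) = 84
Natural end conditions: m_0 = m_4 = 0.
Hence m_0 = 0, m_1 = 45/28, m_2 = -87/7, m_3 = 675/28, m_4 = 0.
On [0, 1], s(t) = -2 + 71/28·t + 45/56·t² - 131/56·t³.
With t = 1/2: s(1/2) = -369/448.

-0.8237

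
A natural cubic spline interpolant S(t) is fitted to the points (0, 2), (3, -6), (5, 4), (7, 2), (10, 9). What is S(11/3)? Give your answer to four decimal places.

Let M_i = S''(x_i). Step sizes h_i = 3, 2, 2, 3; slopes of the chords Δ_i = (y_(i+1) - y_i)/h_i = -8/3, 5, -1, 7/3.
  3·M_0 + 10·M_1 + 2·M_2 = 6(Δ_1 - Δ_0) = 46
  2·M_1 + 8·M_2 + 2·M_3 = 6(Δ_2 - Δ_1) = -36
  2·M_2 + 10·M_3 + 3·M_4 = 6(Δ_3 - Δ_2) = 20
Natural end conditions: M_0 = M_4 = 0.
Solving: M_0 = 0, M_1 = 179/30, M_2 = -41/6, M_3 = 101/30, M_4 = 0.
On [3, 5], S(t) = -6 + 33/10·(t - 3) + 179/60·(t - 3)² - 16/15·(t - 3)³.
With (t - 3) = 2/3: S(11/3) = -226/81.

-2.7901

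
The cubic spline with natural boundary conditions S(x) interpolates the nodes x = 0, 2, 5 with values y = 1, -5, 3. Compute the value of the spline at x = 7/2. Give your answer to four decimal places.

-2.9125

Let M_i = S''(x_i). Step sizes h_i = 2, 3; slopes of the chords Δ_i = (y_(i+1) - y_i)/h_i = -3, 8/3.
  2·M_0 + 10·M_1 + 3·M_2 = 6(Δ_1 - Δ_0) = 34
Natural end conditions: M_0 = M_2 = 0.
Solving: M_0 = 0, M_1 = 17/5, M_2 = 0.
On [2, 5], S(x) = -5 - 11/15·(x - 2) + 17/10·(x - 2)² - 17/90·(x - 2)³.
With (x - 2) = 3/2: S(7/2) = -233/80.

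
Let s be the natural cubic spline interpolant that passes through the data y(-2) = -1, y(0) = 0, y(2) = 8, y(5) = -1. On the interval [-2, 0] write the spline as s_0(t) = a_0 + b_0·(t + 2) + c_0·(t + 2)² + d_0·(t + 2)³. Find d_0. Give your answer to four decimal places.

With M_i denoting the second derivative at x_i, h_i = 2, 2, 3, and Δ_i = (y_(i+1) − y_i)/h_i = 1/2, 4, -3:
  2·M_0 + 8·M_1 + 2·M_2 = 6(Δ_1 - Δ_0) = 21
  2·M_1 + 10·M_2 + 3·M_3 = 6(Δ_2 - Δ_1) = -42
Natural end conditions: M_0 = M_3 = 0.
Solving: M_0 = 0, M_1 = 147/38, M_2 = -189/38, M_3 = 0.
On [-2, 0], with s_0(t) = a_0 + b_0·(t + 2) + c_0·(t + 2)² + d_0·(t + 2)³: c_0 = M_0/2 = 0, d_0 = (M_1 - M_0)/(6h_0) = 49/152, b_0 = Δ_0 - h_0(2M_0 + M_1)/6 = -15/19.

0.3224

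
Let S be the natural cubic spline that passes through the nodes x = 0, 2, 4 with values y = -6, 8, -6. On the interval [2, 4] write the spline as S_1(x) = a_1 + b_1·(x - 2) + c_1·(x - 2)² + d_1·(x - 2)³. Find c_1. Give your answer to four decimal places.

-5.2500

Put m_i = S'' at the i-th knot. Here h = (2, 2) and Δ = (7, -7), so the interior equations h_(i-1)·m_(i-1) + 2(h_(i-1)+h_i)·m_i + h_i·m_(i+1) = 6(Δ_i − Δ_(i-1)) read
  2·m_0 + 8·m_1 + 2·m_2 = 6(Δ_1 - Δ_0) = -84
Natural end conditions: m_0 = m_2 = 0.
Forward elimination and back-substitution give m_0 = 0, m_1 = -21/2, m_2 = 0.
On [2, 4], with S_1(x) = a_1 + b_1·(x - 2) + c_1·(x - 2)² + d_1·(x - 2)³: c_1 = m_1/2 = -21/4, d_1 = (m_2 - m_1)/(6h_1) = 7/8, b_1 = Δ_1 - h_1(2m_1 + m_2)/6 = 0.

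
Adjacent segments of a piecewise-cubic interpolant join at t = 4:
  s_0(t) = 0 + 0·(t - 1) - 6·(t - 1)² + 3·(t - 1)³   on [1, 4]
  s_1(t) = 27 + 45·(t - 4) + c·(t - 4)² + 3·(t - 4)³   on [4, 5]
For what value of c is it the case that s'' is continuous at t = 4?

21

s_0''(t) = -12 + 18·(t - 1), so s_0''(4) = 42. On the right, s_1''(4) = 2c, so c = 21.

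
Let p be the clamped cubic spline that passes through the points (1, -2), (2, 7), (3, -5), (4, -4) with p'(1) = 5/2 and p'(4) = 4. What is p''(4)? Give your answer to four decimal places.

-8.2000

Let σ_i = p''(x_i). Step sizes h_i = 1, 1, 1; slopes of the chords Δ_i = (y_(i+1) - y_i)/h_i = 9, -12, 1.
  1·σ_0 + 4·σ_1 + 1·σ_2 = 6(Δ_1 - Δ_0) = -126
  1·σ_1 + 4·σ_2 + 1·σ_3 = 6(Δ_2 - Δ_1) = 78
Clamped end conditions give two more equations: 2h_0·σ_0 + h_0·σ_1 = 6(Δ_0 - p'(1)) = 39 and h_2·σ_2 + 2h_2·σ_3 = 6(p'(4) - Δ_2) = 18.
Forward elimination and back-substitution give σ_0 = 226/5, σ_1 = -257/5, σ_2 = 172/5, σ_3 = -41/5.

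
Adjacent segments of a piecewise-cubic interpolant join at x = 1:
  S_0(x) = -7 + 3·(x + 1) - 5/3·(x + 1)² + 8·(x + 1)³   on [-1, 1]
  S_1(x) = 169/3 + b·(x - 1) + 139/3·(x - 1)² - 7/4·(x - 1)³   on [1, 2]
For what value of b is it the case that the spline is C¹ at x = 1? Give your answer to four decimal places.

92.3333

S_0'(x) = 3 - 10/3·(x + 1) + 24·(x + 1)², so S_0'(1) = 277/3. On the right, S_1'(1) = b, so b = 277/3.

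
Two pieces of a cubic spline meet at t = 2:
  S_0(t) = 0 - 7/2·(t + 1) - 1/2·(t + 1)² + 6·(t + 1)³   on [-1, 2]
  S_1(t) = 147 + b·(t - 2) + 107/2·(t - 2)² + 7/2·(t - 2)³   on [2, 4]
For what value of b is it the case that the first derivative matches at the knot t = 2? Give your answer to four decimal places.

S_0'(t) = -7/2 - 1·(t + 1) + 18·(t + 1)², so S_0'(2) = 311/2. On the right, S_1'(2) = b, so b = 311/2.

155.5000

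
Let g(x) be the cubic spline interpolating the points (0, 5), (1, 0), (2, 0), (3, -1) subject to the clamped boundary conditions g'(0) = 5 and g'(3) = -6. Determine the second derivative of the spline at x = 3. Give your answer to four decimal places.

-13.7333

Put σ_i = g'' at the i-th knot. Here h = (1, 1, 1) and Δ = (-5, 0, -1), so the interior equations h_(i-1)·σ_(i-1) + 2(h_(i-1)+h_i)·σ_i + h_i·σ_(i+1) = 6(Δ_i − Δ_(i-1)) read
  1·σ_0 + 4·σ_1 + 1·σ_2 = 6(Δ_1 - Δ_0) = 30
  1·σ_1 + 4·σ_2 + 1·σ_3 = 6(Δ_2 - Δ_1) = -6
Clamped end conditions give two more equations: 2h_0·σ_0 + h_0·σ_1 = 6(Δ_0 - g'(0)) = -60 and h_2·σ_2 + 2h_2·σ_3 = 6(g'(3) - Δ_2) = -30.
Hence σ_0 = -584/15, σ_1 = 268/15, σ_2 = -38/15, σ_3 = -206/15.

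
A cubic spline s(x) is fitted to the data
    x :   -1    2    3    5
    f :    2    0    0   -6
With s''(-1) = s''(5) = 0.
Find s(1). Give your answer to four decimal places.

0.1702

Write σ_i for s''(x_i). With h_i = 3, 1, 2 and divided differences Δ_i = -2/3, 0, -3, the continuity of s' gives the tridiagonal system
  3·σ_0 + 8·σ_1 + 1·σ_2 = 6(Δ_1 - Δ_0) = 4
  1·σ_1 + 6·σ_2 + 2·σ_3 = 6(Δ_2 - Δ_1) = -18
Natural end conditions: σ_0 = σ_3 = 0.
Solving the tridiagonal system: σ_0 = 0, σ_1 = 42/47, σ_2 = -148/47, σ_3 = 0.
On [-1, 2], s(x) = 2 - 157/141·(x + 1) + 0·(x + 1)² + 7/141·(x + 1)³.
With (x + 1) = 2: s(1) = 8/47.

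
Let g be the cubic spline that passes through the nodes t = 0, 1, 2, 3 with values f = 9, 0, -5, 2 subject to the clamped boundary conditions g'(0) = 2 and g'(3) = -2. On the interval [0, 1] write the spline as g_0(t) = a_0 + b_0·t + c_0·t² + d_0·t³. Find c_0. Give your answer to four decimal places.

-18.7333

Write M_i for g''(x_i). With h_i = 1, 1, 1 and divided differences Δ_i = -9, -5, 7, the continuity of g' gives the tridiagonal system
  1·M_0 + 4·M_1 + 1·M_2 = 6(Δ_1 - Δ_0) = 24
  1·M_1 + 4·M_2 + 1·M_3 = 6(Δ_2 - Δ_1) = 72
Clamped end conditions give two more equations: 2h_0·M_0 + h_0·M_1 = 6(Δ_0 - g'(0)) = -66 and h_2·M_2 + 2h_2·M_3 = 6(g'(3) - Δ_2) = -54.
Forward elimination and back-substitution give M_0 = -562/15, M_1 = 134/15, M_2 = 386/15, M_3 = -598/15.
On [0, 1], with g_0(t) = a_0 + b_0·t + c_0·t² + d_0·t³: c_0 = M_0/2 = -281/15, d_0 = (M_1 - M_0)/(6h_0) = 116/15, b_0 = Δ_0 - h_0(2M_0 + M_1)/6 = 2.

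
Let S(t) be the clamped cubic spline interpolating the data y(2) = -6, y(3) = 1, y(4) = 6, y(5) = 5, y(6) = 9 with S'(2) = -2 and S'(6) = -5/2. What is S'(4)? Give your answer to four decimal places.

-0.1071

With M_i denoting the second derivative at x_i, h_i = 1, 1, 1, 1, and Δ_i = (y_(i+1) − y_i)/h_i = 7, 5, -1, 4:
  1·M_0 + 4·M_1 + 1·M_2 = 6(Δ_1 - Δ_0) = -12
  1·M_1 + 4·M_2 + 1·M_3 = 6(Δ_2 - Δ_1) = -36
  1·M_2 + 4·M_3 + 1·M_4 = 6(Δ_3 - Δ_2) = 30
Clamped end conditions give two more equations: 2h_0·M_0 + h_0·M_1 = 6(Δ_0 - S'(2)) = 54 and h_3·M_3 + 2h_3·M_4 = 6(S'(6) - Δ_3) = -39.
Solving: M_0 = 1733/56, M_1 = -221/28, M_2 = -91/8, M_3 = 487/28, M_4 = -1579/56.
On [4, 5], S'(t) = b_2 + 2c_2·(t - 4) + 3d_2·(t - 4)² with b_2 = Δ_2 - h_2(2M_2 + M_3)/6 = -3/28, c_2 = M_2/2 = -91/16, d_2 = (M_3 - M_2)/(6h_2) = 537/112. So S'(4) = -3/28.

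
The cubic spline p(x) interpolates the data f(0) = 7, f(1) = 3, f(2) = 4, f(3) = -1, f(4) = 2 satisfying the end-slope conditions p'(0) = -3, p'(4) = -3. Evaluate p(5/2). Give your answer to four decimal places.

With M_i denoting the second derivative at x_i, h_i = 1, 1, 1, 1, and Δ_i = (y_(i+1) − y_i)/h_i = -4, 1, -5, 3:
  1·M_0 + 4·M_1 + 1·M_2 = 6(Δ_1 - Δ_0) = 30
  1·M_1 + 4·M_2 + 1·M_3 = 6(Δ_2 - Δ_1) = -36
  1·M_2 + 4·M_3 + 1·M_4 = 6(Δ_3 - Δ_2) = 48
Clamped end conditions give two more equations: 2h_0·M_0 + h_0·M_1 = 6(Δ_0 - p'(0)) = -6 and h_3·M_3 + 2h_3·M_4 = 6(p'(4) - Δ_3) = -36.
Solving: M_0 = -291/28, M_1 = 207/14, M_2 = -75/4, M_3 = 339/14, M_4 = -843/28.
On [2, 3], p(x) = 4 - 39/14·(x - 2) - 75/8·(x - 2)² + 401/56·(x - 2)³.
With (x - 2) = 1/2: p(5/2) = 519/448.

1.1585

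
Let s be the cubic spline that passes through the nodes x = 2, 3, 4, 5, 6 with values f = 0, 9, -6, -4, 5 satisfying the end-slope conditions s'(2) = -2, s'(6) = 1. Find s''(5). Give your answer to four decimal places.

With M_i denoting the second derivative at x_i, h_i = 1, 1, 1, 1, and Δ_i = (y_(i+1) − y_i)/h_i = 9, -15, 2, 9:
  1·M_0 + 4·M_1 + 1·M_2 = 6(Δ_1 - Δ_0) = -144
  1·M_1 + 4·M_2 + 1·M_3 = 6(Δ_2 - Δ_1) = 102
  1·M_2 + 4·M_3 + 1·M_4 = 6(Δ_3 - Δ_2) = 42
Clamped end conditions give two more equations: 2h_0·M_0 + h_0·M_1 = 6(Δ_0 - s'(2)) = 66 and h_3·M_3 + 2h_3·M_4 = 6(s'(6) - Δ_3) = -48.
Hence M_0 = 447/7, M_1 = -432/7, M_2 = 39, M_3 = 54/7, M_4 = -195/7.

7.7143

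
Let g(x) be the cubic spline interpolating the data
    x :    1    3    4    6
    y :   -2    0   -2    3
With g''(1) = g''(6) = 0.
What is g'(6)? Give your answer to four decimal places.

With m_i denoting the second derivative at x_i, h_i = 2, 1, 2, and Δ_i = (y_(i+1) − y_i)/h_i = 1, -2, 5/2:
  2·m_0 + 6·m_1 + 1·m_2 = 6(Δ_1 - Δ_0) = -18
  1·m_1 + 6·m_2 + 2·m_3 = 6(Δ_2 - Δ_1) = 27
Natural end conditions: m_0 = m_3 = 0.
Hence m_0 = 0, m_1 = -27/7, m_2 = 36/7, m_3 = 0.
On [4, 6], g'(x) = b_2 + 2c_2·(x - 4) + 3d_2·(x - 4)² with b_2 = Δ_2 - h_2(2m_2 + m_3)/6 = -13/14, c_2 = m_2/2 = 18/7, d_2 = (m_3 - m_2)/(6h_2) = -3/7. So g'(6) = 59/14.

4.2143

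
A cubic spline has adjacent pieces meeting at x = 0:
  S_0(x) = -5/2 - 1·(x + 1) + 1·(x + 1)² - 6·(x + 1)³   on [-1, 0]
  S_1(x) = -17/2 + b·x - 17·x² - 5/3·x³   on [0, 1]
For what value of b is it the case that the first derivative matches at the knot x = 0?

-17

S_0'(x) = -1 + 2·(x + 1) - 18·(x + 1)², so S_0'(0) = -17. On the right, S_1'(0) = b, so b = -17.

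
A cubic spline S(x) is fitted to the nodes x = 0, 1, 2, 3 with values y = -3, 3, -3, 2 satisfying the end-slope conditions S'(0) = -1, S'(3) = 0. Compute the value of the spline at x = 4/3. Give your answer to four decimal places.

Let M_i = S''(x_i). Step sizes h_i = 1, 1, 1; slopes of the chords Δ_i = (y_(i+1) - y_i)/h_i = 6, -6, 5.
  1·M_0 + 4·M_1 + 1·M_2 = 6(Δ_1 - Δ_0) = -72
  1·M_1 + 4·M_2 + 1·M_3 = 6(Δ_2 - Δ_1) = 66
Clamped end conditions give two more equations: 2h_0·M_0 + h_0·M_1 = 6(Δ_0 - S'(0)) = 42 and h_2·M_2 + 2h_2·M_3 = 6(S'(3) - Δ_2) = -30.
Forward elimination and back-substitution give M_0 = 586/15, M_1 = -542/15, M_2 = 502/15, M_3 = -476/15.
On [1, 2], S(x) = 3 + 7/15·(x - 1) - 271/15·(x - 1)² + 58/5·(x - 1)³.
With (x - 1) = 1/3: S(4/3) = 71/45.

1.5778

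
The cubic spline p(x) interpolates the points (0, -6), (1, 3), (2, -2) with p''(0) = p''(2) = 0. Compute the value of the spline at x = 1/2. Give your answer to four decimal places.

-0.1875

Let M_i = p''(x_i). Step sizes h_i = 1, 1; slopes of the chords Δ_i = (y_(i+1) - y_i)/h_i = 9, -5.
  1·M_0 + 4·M_1 + 1·M_2 = 6(Δ_1 - Δ_0) = -84
Natural end conditions: M_0 = M_2 = 0.
Hence M_0 = 0, M_1 = -21, M_2 = 0.
On [0, 1], p(x) = -6 + 25/2·x + 0·x² - 7/2·x³.
With x = 1/2: p(1/2) = -3/16.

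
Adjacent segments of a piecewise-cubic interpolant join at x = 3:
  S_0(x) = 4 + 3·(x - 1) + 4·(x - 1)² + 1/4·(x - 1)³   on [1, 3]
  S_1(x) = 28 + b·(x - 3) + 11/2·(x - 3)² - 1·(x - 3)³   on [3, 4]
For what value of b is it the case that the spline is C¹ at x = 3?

22

S_0'(x) = 3 + 8·(x - 1) + 3/4·(x - 1)², so S_0'(3) = 22. On the right, S_1'(3) = b, so b = 22.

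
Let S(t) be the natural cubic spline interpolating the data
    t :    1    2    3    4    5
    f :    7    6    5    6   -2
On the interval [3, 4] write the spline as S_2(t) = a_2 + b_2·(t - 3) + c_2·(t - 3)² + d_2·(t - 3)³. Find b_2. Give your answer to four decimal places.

1.1250

Let M_i = S''(x_i). Step sizes h_i = 1, 1, 1, 1; slopes of the chords Δ_i = (y_(i+1) - y_i)/h_i = -1, -1, 1, -8.
  1·M_0 + 4·M_1 + 1·M_2 = 6(Δ_1 - Δ_0) = 0
  1·M_1 + 4·M_2 + 1·M_3 = 6(Δ_2 - Δ_1) = 12
  1·M_2 + 4·M_3 + 1·M_4 = 6(Δ_3 - Δ_2) = -54
Natural end conditions: M_0 = M_4 = 0.
Hence M_0 = 0, M_1 = -51/28, M_2 = 51/7, M_3 = -429/28, M_4 = 0.
On [3, 4], with S_2(t) = a_2 + b_2·(t - 3) + c_2·(t - 3)² + d_2·(t - 3)³: c_2 = M_2/2 = 51/14, d_2 = (M_3 - M_2)/(6h_2) = -211/56, b_2 = Δ_2 - h_2(2M_2 + M_3)/6 = 9/8.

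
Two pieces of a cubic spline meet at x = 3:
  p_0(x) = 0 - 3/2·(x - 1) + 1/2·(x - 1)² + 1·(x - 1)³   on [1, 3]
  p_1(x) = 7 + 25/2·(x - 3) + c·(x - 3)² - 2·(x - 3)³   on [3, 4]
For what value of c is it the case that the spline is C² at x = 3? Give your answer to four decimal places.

6.5000

p_0''(x) = 1 + 6·(x - 1), so p_0''(3) = 13. On the right, p_1''(3) = 2c, so c = 13/2.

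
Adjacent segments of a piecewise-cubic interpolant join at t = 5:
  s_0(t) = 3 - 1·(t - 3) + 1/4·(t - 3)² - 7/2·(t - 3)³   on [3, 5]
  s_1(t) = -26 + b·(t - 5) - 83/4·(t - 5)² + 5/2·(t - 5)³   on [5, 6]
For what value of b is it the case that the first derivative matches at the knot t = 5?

-42

s_0'(t) = -1 + 1/2·(t - 3) - 21/2·(t - 3)², so s_0'(5) = -42. On the right, s_1'(5) = b, so b = -42.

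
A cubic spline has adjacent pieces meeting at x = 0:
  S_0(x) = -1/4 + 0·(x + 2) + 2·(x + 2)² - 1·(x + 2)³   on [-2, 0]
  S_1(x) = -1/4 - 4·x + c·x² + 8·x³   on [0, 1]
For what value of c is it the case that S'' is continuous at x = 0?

-4

S_0''(x) = 4 - 6·(x + 2), so S_0''(0) = -8. On the right, S_1''(0) = 2c, so c = -4.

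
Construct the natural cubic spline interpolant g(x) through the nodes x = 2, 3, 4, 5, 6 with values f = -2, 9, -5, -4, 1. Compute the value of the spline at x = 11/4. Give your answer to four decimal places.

Put M_i = g'' at the i-th knot. Here h = (1, 1, 1, 1) and Δ = (11, -14, 1, 5), so the interior equations h_(i-1)·M_(i-1) + 2(h_(i-1)+h_i)·M_i + h_i·M_(i+1) = 6(Δ_i − Δ_(i-1)) read
  1·M_0 + 4·M_1 + 1·M_2 = 6(Δ_1 - Δ_0) = -150
  1·M_1 + 4·M_2 + 1·M_3 = 6(Δ_2 - Δ_1) = 90
  1·M_2 + 4·M_3 + 1·M_4 = 6(Δ_3 - Δ_2) = 24
Natural end conditions: M_0 = M_4 = 0.
Forward elimination and back-substitution give M_0 = 0, M_1 = -1293/28, M_2 = 243/7, M_3 = -75/28, M_4 = 0.
On [2, 3], g(x) = -2 + 1047/56·(x - 2) + 0·(x - 2)² - 431/56·(x - 2)³.
With (x - 2) = 3/4: g(11/4) = 4493/512.

8.7754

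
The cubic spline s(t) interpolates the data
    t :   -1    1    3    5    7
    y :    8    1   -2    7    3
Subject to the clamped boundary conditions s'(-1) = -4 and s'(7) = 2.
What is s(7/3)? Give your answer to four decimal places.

Write σ_i for s''(x_i). With h_i = 2, 2, 2, 2 and divided differences Δ_i = -7/2, -3/2, 9/2, -2, the continuity of s' gives the tridiagonal system
  2·σ_0 + 8·σ_1 + 2·σ_2 = 6(Δ_1 - Δ_0) = 12
  2·σ_1 + 8·σ_2 + 2·σ_3 = 6(Δ_2 - Δ_1) = 36
  2·σ_2 + 8·σ_3 + 2·σ_4 = 6(Δ_3 - Δ_2) = -39
Clamped end conditions give two more equations: 2h_0·σ_0 + h_0·σ_1 = 6(Δ_0 - s'(-1)) = 3 and h_3·σ_3 + 2h_3·σ_4 = 6(s'(7) - Δ_3) = 24.
Solving the tridiagonal system: σ_0 = 111/112, σ_1 = -27/56, σ_2 = 111/16, σ_3 = -519/56, σ_4 = 1191/112.
On [1, 3], s(t) = 1 - 391/112·(t - 1) - 27/112·(t - 1)² + 277/448·(t - 1)³.
With (t - 1) = 4/3: s(7/3) = -1979/756.

-2.6177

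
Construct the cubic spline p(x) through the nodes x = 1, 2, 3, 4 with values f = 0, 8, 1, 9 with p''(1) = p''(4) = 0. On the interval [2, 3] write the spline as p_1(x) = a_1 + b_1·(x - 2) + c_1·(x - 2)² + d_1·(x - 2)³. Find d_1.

With M_i denoting the second derivative at x_i, h_i = 1, 1, 1, and Δ_i = (y_(i+1) − y_i)/h_i = 8, -7, 8:
  1·M_0 + 4·M_1 + 1·M_2 = 6(Δ_1 - Δ_0) = -90
  1·M_1 + 4·M_2 + 1·M_3 = 6(Δ_2 - Δ_1) = 90
Natural end conditions: M_0 = M_3 = 0.
Solving: M_0 = 0, M_1 = -30, M_2 = 30, M_3 = 0.
On [2, 3], with p_1(x) = a_1 + b_1·(x - 2) + c_1·(x - 2)² + d_1·(x - 2)³: c_1 = M_1/2 = -15, d_1 = (M_2 - M_1)/(6h_1) = 10, b_1 = Δ_1 - h_1(2M_1 + M_2)/6 = -2.

10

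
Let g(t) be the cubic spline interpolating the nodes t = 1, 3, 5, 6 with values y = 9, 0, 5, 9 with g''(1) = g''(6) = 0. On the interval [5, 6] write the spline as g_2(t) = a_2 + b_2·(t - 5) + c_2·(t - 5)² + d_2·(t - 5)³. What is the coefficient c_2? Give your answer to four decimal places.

-0.1364

Write M_i for g''(x_i). With h_i = 2, 2, 1 and divided differences Δ_i = -9/2, 5/2, 4, the continuity of g' gives the tridiagonal system
  2·M_0 + 8·M_1 + 2·M_2 = 6(Δ_1 - Δ_0) = 42
  2·M_1 + 6·M_2 + 1·M_3 = 6(Δ_2 - Δ_1) = 9
Natural end conditions: M_0 = M_3 = 0.
Solving the tridiagonal system: M_0 = 0, M_1 = 117/22, M_2 = -3/11, M_3 = 0.
On [5, 6], with g_2(t) = a_2 + b_2·(t - 5) + c_2·(t - 5)² + d_2·(t - 5)³: c_2 = M_2/2 = -3/22, d_2 = (M_3 - M_2)/(6h_2) = 1/22, b_2 = Δ_2 - h_2(2M_2 + M_3)/6 = 45/11.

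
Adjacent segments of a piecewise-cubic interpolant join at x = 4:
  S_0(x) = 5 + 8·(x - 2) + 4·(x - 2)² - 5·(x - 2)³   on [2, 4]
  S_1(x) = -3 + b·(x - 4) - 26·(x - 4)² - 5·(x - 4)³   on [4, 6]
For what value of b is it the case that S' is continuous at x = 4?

S_0'(x) = 8 + 8·(x - 2) - 15·(x - 2)², so S_0'(4) = -36. On the right, S_1'(4) = b, so b = -36.

-36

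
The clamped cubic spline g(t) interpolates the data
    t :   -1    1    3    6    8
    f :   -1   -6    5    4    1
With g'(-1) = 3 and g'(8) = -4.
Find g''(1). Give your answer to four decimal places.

Put M_i = g'' at the i-th knot. Here h = (2, 2, 3, 2) and Δ = (-5/2, 11/2, -1/3, -3/2), so the interior equations h_(i-1)·M_(i-1) + 2(h_(i-1)+h_i)·M_i + h_i·M_(i+1) = 6(Δ_i − Δ_(i-1)) read
  2·M_0 + 8·M_1 + 2·M_2 = 6(Δ_1 - Δ_0) = 48
  2·M_1 + 10·M_2 + 3·M_3 = 6(Δ_2 - Δ_1) = -35
  3·M_2 + 10·M_3 + 2·M_4 = 6(Δ_3 - Δ_2) = -7
Clamped end conditions give two more equations: 2h_0·M_0 + h_0·M_1 = 6(Δ_0 - g'(-1)) = -33 and h_3·M_3 + 2h_3·M_4 = 6(g'(8) - Δ_3) = -15.
Solving the tridiagonal system: M_0 = -4873/354, M_1 = 3905/354, M_2 = -2251/354, M_3 = 385/177, M_4 = -3425/708.

11.0311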